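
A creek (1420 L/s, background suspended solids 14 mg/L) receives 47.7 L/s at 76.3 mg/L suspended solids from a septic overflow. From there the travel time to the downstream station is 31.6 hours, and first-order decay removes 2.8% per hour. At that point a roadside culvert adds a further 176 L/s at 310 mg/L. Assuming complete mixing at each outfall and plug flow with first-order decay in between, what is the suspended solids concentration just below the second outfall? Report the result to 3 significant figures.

Conservation of mass: C = (1420·14.00 + 47.70·76.30) / 1468 = 23520/1468 = 16.02 mg/L; combined flow 1468 L/s.
2.8%/h lost → k = −ln(1 − 0.028) = 0.02840 h⁻¹.
Applying C = C₀e^(−kt): 16.02 × 0.4076 = 6.532 mg/L.
Second outfall: C = (1468·6.532 + 176.0·310.0)/1644 = 39.03 mg/L.

39.0 mg/L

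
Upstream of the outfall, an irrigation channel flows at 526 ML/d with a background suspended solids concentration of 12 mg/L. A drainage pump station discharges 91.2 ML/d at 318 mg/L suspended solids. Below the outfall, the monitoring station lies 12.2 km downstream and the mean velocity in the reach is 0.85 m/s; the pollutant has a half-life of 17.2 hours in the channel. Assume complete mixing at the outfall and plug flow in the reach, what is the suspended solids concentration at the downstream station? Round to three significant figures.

Mass balance: C = (526.0·12.00 + 91.20·318.0) / 617.2 = 35310/617.2 = 57.22 mg/L.
Travel time t = 12.2·1000 / 0.85 = 14350 s = 3.987 h.
Half-life 17.2 h → k = ln 2 / 17.2 = 0.04030 h⁻¹ = 0.9672 d⁻¹.
Applying C = C₀e^(−kt): 57.22 × 0.8516 = 48.72 mg/L.

48.7 mg/L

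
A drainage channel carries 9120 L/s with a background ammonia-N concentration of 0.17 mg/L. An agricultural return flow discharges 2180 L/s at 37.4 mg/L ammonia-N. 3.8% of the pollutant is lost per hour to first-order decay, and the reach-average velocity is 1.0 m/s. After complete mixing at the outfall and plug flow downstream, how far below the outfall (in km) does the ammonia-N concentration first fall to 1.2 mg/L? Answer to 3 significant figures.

168 km

Mass balance: C = (9120·0.1700 + 2180·37.40) / 11300 = 83080/11300 = 7.352 mg/L.
3.8%/h lost → k = −ln(1 − 0.038) = 0.03874 h⁻¹.
Set 7.352·exp(−k·t) = 1.2 → t = ln(7.352/1.2)/k = 168400 s = 46.79 h.
Distance = v·t = 1.0·168400 = 168400 m = 168.4 km.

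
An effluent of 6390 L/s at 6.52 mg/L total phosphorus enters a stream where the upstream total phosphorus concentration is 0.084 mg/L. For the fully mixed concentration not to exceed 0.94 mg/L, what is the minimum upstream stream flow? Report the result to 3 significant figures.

41700 L/s

Set C_mix = 0.94: (Q·0.08400 + 6390·6.520) / (Q + 6390) = 0.94
→ Q = 6390·(6.520 − 0.94)/(0.94 − 0.08400) = 41650 L/s.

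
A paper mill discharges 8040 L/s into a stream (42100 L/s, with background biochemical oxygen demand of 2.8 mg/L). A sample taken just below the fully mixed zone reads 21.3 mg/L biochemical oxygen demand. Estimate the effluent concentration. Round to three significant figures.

118 mg/L

Mass balance: 42100·2.800 + 8040·Cₑ = 50140·21.30
→ Cₑ = (50140·21.30 − 42100·2.800) / 8040 = 118.2 mg/L.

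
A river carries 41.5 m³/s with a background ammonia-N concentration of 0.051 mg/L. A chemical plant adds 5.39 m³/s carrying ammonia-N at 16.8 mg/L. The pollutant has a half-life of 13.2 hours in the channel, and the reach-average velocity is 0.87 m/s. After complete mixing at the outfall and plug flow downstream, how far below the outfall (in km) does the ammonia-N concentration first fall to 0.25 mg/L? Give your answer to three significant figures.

Flow-weighted average: C = (41.50·0.05100 + 5.390·16.80) / 46.89 = 92.67/46.89 = 1.976 mg/L.
Half-life 13.2 h → k = ln 2 / 13.2 = 0.05251 h⁻¹ = 1.260 d⁻¹.
Set 1.976·exp(−k·t) = 0.25 → t = ln(1.976/0.25)/k = 141700 s = 39.37 h.
Distance = v·t = 0.87·141700 = 123300 m = 123.3 km.

123 km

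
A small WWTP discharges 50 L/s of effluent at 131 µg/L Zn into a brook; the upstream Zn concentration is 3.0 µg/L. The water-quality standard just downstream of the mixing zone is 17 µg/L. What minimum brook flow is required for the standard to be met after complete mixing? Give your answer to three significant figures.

407 L/s

Set C_mix = 17: (Q·3.000 + 50.00·131.0) / (Q + 50.00) = 17
→ Q = 50.00·(131.0 − 17)/(17 − 3.000) = 407.1 L/s.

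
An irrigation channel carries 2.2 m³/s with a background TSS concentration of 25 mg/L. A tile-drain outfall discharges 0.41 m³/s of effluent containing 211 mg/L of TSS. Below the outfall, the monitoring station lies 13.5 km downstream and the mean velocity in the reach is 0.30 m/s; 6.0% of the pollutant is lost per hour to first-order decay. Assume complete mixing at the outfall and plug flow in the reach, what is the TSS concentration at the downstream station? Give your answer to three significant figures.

25.0 mg/L

Conservation of mass: C = (2.200·25.00 + 0.4100·211.0) / 2.610 = 141.5/2.610 = 54.22 mg/L.
Travel time t = 13.5·1000 / 0.30 = 45000 s = 12.50 h.
6.0%/h lost → k = −ln(1 − 0.06) = 0.06188 h⁻¹.
First-order decay: C = 54.22·exp(−k·t) = 54.22·0.4614 = 25.02 mg/L.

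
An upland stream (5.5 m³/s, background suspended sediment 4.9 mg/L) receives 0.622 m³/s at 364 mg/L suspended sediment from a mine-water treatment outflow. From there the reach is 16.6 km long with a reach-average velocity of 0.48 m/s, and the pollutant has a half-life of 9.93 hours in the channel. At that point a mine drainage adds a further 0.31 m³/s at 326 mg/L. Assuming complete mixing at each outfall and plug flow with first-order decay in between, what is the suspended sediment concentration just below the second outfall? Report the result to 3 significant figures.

35.9 mg/L

After mixing, C = (5.500·4.900 + 0.6220·364.0) / 6.122 = 253.4/6.122 = 41.38 mg/L; combined flow 6.122 m³/s.
Travel time t = 16.6·1000 / 0.48 = 34580 s = 9.606 h.
Half-life 9.93 h → k = ln 2 / 9.93 = 0.06980 h⁻¹ = 1.675 d⁻¹.
Decay over the reach: 41.38·exp(−kt) = 41.38·0.5114 = 21.17 mg/L.
Second outfall: C = (6.122·21.17 + 0.3100·326.0)/6.432 = 35.86 mg/L.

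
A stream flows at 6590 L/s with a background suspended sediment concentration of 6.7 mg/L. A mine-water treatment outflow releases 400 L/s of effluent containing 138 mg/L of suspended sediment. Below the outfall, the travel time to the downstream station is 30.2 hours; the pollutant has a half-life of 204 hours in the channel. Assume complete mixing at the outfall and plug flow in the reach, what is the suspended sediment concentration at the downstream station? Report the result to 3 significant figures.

12.8 mg/L

Flow-weighted average: C = (6590·6.700 + 400.0·138.0) / 6990 = 99350/6990 = 14.21 mg/L.
Half-life 204 h → k = ln 2 / 204 = 0.003398 h⁻¹ = 0.08155 d⁻¹.
Applying C = C₀e^(−kt): 14.21 × 0.9025 = 12.83 mg/L.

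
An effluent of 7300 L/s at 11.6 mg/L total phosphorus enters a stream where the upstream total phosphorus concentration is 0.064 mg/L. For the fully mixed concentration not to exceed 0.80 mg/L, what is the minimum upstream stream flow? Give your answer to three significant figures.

107000 L/s

Set C_mix = 0.80: (Q·0.06400 + 7300·11.60) / (Q + 7300) = 0.80
→ Q = 7300·(11.60 − 0.80)/(0.80 − 0.06400) = 107100 L/s.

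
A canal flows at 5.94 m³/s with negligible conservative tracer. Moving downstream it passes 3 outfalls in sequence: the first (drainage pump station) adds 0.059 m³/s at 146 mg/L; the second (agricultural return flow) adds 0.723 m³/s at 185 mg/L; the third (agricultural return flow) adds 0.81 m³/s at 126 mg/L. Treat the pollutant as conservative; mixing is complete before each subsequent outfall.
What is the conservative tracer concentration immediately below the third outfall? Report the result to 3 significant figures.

32.5 mg/L

Outfall 1: combined Q = 5.999 m³/s; C = (5.940·0 + 0.05900·146.0)/5.999 = 1.436 mg/L.
Outfall 2: combined Q = 6.722 m³/s; C = (5.999·1.436 + 0.7230·185.0)/6.722 = 21.18 mg/L.
Outfall 3: combined Q = 7.532 m³/s; C = (6.722·21.18 + 0.8100·126.0)/7.532 = 32.45 mg/L.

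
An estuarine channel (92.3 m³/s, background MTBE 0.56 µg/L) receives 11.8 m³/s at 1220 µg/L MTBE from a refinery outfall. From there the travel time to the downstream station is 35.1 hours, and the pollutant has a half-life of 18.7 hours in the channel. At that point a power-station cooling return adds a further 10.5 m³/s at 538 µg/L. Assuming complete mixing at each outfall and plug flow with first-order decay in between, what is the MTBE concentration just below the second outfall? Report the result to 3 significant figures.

Mixed concentration C = ΣQC/ΣQ = (92.30·0.5600 + 11.80·1220) / 104.1 = 14450/104.1 = 138.8 µg/L; combined flow 104.1 m³/s.
Half-life 18.7 h → k = ln 2 / 18.7 = 0.03707 h⁻¹ = 0.8896 d⁻¹.
Decay over the reach: 138.8·exp(−kt) = 138.8·0.2722 = 37.78 µg/L.
Second outfall: C = (104.1·37.78 + 10.50·538.0)/114.6 = 83.62 µg/L.

83.6 µg/L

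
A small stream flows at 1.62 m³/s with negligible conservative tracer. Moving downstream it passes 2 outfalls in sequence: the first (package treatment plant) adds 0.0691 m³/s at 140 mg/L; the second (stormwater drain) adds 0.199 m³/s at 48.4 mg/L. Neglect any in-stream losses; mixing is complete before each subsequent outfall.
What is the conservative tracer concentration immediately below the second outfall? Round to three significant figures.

Below outfall 1: Q → 1.689 m³/s, C = (1.620·0 + 0.06910·140.0)/1.689 = 5.727 mg/L.
Below outfall 2: Q → 1.888 m³/s, C = (1.689·5.727 + 0.1990·48.40)/1.888 = 10.22 mg/L.

10.2 mg/L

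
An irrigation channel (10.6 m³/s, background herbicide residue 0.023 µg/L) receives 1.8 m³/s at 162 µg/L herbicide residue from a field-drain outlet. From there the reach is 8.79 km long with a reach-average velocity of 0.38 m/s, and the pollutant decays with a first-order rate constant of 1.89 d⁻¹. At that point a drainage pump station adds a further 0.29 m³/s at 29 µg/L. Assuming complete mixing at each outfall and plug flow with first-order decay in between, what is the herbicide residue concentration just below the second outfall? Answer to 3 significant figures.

14.5 µg/L

Mass balance: C = (10.60·0.02300 + 1.800·162.0) / 12.40 = 291.8/12.40 = 23.54 µg/L; combined flow 12.40 m³/s.
Travel time t = 8.79·1000 / 0.38 = 23130 s = 6.425 h.
Applying C = C₀e^(−kt): 23.54 × 0.6029 = 14.19 µg/L.
At the second outfall, C = (12.40·14.19 + 0.2900·29.00) / (12.40 + 0.2900) = 14.53 µg/L.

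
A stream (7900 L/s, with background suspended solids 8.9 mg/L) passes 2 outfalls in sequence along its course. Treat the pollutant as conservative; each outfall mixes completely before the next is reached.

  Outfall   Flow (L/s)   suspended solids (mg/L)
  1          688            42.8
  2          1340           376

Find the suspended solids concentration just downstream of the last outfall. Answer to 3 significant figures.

Below outfall 1: Q → 8588 L/s, C = (7900·8.900 + 688.0·42.80)/8588 = 11.62 mg/L.
Below outfall 2: Q → 9928 L/s, C = (8588·11.62 + 1340·376.0)/9928 = 60.80 mg/L.

60.8 mg/L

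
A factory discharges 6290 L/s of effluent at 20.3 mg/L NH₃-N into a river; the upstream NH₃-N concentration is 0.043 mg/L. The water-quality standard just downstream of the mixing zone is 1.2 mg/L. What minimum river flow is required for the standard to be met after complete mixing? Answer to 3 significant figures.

Set C_mix = 1.2: (Q·0.04300 + 6290·20.30) / (Q + 6290) = 1.2
→ Q = 6290·(20.30 − 1.2)/(1.2 − 0.04300) = 103800 L/s.

104000 L/s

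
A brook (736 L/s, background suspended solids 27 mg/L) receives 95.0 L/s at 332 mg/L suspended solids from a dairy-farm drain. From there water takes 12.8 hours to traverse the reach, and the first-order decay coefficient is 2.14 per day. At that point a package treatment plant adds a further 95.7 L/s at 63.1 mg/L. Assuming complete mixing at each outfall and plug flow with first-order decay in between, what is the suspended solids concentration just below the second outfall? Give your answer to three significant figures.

Flow-weighted average: C = (736.0·27.00 + 95.00·332.0) / 831.0 = 51410/831.0 = 61.87 mg/L; combined flow 831.0 L/s.
First-order decay: C = 61.87·exp(−k·t) = 61.87·0.3194 = 19.76 mg/L.
At the second outfall, C = (831.0·19.76 + 95.70·63.10) / (831.0 + 95.70) = 24.24 mg/L.

24.2 mg/L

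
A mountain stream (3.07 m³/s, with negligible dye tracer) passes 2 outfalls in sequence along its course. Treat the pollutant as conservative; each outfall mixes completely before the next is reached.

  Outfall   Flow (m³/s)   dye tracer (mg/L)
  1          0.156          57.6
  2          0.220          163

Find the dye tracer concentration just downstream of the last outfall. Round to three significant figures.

Below outfall 1: Q → 3.226 m³/s, C = (3.070·0 + 0.1560·57.60)/3.226 = 2.785 mg/L.
Below outfall 2: Q → 3.446 m³/s, C = (3.226·2.785 + 0.2200·163.0)/3.446 = 13.01 mg/L.

13.0 mg/L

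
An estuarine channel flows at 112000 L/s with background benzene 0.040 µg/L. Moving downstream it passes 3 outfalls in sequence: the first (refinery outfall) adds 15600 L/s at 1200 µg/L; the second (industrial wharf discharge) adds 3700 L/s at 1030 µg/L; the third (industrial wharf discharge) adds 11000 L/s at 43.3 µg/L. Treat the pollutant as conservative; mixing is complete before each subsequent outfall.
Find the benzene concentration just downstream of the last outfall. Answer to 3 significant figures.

162 µg/L

Below outfall 1: Q → 127600 L/s, C = (112000·0.04000 + 15600·1200)/127600 = 146.7 µg/L.
Below outfall 2: Q → 131300 L/s, C = (127600·146.7 + 3700·1030)/131300 = 171.6 µg/L.
Below outfall 3: Q → 142300 L/s, C = (131300·171.6 + 11000·43.30)/142300 = 161.7 µg/L.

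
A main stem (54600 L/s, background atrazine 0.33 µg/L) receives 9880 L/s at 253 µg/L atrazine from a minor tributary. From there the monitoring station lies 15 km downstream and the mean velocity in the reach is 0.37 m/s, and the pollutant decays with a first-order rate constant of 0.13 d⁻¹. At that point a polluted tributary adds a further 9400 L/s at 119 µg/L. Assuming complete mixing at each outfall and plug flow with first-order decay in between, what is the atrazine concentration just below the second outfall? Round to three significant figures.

47.2 µg/L

Mass balance: C = (54600·0.3300 + 9880·253.0) / 64480 = 2518000/64480 = 39.05 µg/L; combined flow 64480 L/s.
Travel time t = 15·1000 / 0.37 = 40540 s = 11.26 h.
After decay, C = 39.05 × e^(−kt) = 39.05 × 0.9408 = 36.74 µg/L.
Second outfall: C = (64480·36.74 + 9400·119.0)/73880 = 47.20 µg/L.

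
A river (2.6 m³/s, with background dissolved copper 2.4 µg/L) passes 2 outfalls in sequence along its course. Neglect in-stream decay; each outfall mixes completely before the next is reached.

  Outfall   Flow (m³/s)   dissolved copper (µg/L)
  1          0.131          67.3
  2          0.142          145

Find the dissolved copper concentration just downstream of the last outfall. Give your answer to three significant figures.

12.4 µg/L

Below outfall 1: Q → 2.731 m³/s, C = (2.600·2.400 + 0.1310·67.30)/2.731 = 5.513 µg/L.
Below outfall 2: Q → 2.873 m³/s, C = (2.731·5.513 + 0.1420·145.0)/2.873 = 12.41 µg/L.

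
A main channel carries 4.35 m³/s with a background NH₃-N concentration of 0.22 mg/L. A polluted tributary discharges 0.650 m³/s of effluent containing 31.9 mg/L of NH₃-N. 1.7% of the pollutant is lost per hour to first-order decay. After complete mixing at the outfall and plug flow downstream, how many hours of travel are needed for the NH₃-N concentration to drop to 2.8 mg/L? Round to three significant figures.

Conservation of mass: C = (4.350·0.2200 + 0.6500·31.90) / 5.000 = 21.69/5.000 = 4.338 mg/L.
1.7%/h lost → k = −ln(1 − 0.017) = 0.01715 h⁻¹.
4.338·exp(−k·t) = 2.8 → t = ln(4.338/2.8)/k = 91940 s = 25.54 h.

25.5 h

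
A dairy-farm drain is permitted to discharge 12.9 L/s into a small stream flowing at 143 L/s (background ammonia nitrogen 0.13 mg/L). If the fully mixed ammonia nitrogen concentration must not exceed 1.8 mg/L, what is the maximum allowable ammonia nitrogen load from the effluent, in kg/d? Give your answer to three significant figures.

Mass balance at the limit: 143.0·0.1300 + 12.90·Cₑ = 155.9·1.8 → Cₑ = 20.31 mg/L.
12.90 L/s = 0.01290 m³/s. Load = 0.01290 m³/s × 20.31 g/m³ × 86 400 s/d = 22.64 kg/d.

22.6 kg/d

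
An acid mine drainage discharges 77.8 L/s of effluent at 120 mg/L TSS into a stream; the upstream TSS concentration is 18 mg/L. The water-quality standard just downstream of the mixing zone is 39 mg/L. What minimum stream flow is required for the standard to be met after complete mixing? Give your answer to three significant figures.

Set C_mix = 39: (Q·18.00 + 77.80·120.0) / (Q + 77.80) = 39
→ Q = 77.80·(120.0 − 39)/(39 − 18.00) = 300.1 L/s.

300 L/s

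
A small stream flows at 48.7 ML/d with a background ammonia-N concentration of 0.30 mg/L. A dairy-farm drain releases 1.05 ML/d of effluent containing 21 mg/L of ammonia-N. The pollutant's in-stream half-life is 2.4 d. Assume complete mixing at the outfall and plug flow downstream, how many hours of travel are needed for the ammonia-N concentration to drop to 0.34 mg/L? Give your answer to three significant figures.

64.3 h

After mixing, C = (48.70·0.3000 + 1.050·21.00) / 49.75 = 36.66/49.75 = 0.7369 mg/L.
Half-life 2.4 d → k = ln 2 / 2.4 = 0.2888 d⁻¹.
0.7369·exp(−k·t) = 0.34 → t = ln(0.7369/0.34)/k = 231400 s = 64.28 h.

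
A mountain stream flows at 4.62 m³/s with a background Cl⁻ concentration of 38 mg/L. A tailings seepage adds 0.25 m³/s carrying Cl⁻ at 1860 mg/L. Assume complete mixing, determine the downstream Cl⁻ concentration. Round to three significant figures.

132 mg/L

Mixed concentration C = ΣQC/ΣQ = (4.620·38.00 + 0.2500·1860) / 4.870 = 640.6/4.870 = 131.5 mg/L.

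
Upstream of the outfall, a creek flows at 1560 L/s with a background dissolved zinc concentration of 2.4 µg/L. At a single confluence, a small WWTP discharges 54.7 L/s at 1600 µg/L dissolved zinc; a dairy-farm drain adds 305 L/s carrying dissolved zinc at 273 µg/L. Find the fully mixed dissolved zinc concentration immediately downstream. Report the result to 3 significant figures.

Mass balance: C = (1560·2.400 + 54.70·1600 + 305.0·273.0) / 1920 = 174500/1920 = 90.91 µg/L.

90.9 µg/L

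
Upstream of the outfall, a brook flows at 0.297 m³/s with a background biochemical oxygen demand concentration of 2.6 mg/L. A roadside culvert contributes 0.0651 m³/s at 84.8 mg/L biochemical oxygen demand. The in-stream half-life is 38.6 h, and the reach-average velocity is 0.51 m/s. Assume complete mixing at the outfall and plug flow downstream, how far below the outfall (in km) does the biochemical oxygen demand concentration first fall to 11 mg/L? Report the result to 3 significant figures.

46.8 km

Mass balance: C = (0.2970·2.600 + 0.06510·84.80) / 0.3621 = 6.293/0.3621 = 17.38 mg/L.
Half-life 38.6 h → k = ln 2 / 38.6 = 0.01796 h⁻¹ = 0.4310 d⁻¹.
Set 17.38·exp(−k·t) = 11 → t = ln(17.38/11)/k = 91680 s = 25.47 h.
Distance = v·t = 0.51·91680 = 46760 m = 46.76 km.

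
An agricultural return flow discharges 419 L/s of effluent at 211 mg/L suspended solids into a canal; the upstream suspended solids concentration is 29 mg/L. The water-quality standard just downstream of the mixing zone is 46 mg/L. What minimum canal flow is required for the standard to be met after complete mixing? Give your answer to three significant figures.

Set C_mix = 46: (Q·29.00 + 419.0·211.0) / (Q + 419.0) = 46
→ Q = 419.0·(211.0 − 46)/(46 − 29.00) = 4067 L/s.

4070 L/s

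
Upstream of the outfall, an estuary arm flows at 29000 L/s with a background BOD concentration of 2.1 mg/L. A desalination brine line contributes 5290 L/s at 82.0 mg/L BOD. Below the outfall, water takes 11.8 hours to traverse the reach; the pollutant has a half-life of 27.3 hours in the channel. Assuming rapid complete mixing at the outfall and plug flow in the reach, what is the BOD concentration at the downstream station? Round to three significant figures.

Conservation of mass: C = (29000·2.100 + 5290·82.00) / 34290 = 494700/34290 = 14.43 mg/L.
Half-life 27.3 h → k = ln 2 / 27.3 = 0.02539 h⁻¹ = 0.6094 d⁻¹.
Decay over the reach: 14.43·exp(−kt) = 14.43·0.7411 = 10.69 mg/L.

10.7 mg/L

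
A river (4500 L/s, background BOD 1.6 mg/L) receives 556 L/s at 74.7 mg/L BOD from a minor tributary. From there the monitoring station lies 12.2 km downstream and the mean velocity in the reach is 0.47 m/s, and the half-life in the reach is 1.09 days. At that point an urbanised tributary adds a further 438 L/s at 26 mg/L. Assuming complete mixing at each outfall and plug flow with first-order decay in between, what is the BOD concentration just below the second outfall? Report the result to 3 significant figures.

9.40 mg/L

Flow-weighted average: C = (4500·1.600 + 556.0·74.70) / 5056 = 48730/5056 = 9.639 mg/L; combined flow 5056 L/s.
Travel time t = 12.2·1000 / 0.47 = 25960 s = 7.210 h.
Half-life 1.09 d → k = ln 2 / 1.09 = 0.6359 d⁻¹.
After decay, C = 9.639 × e^(−kt) = 9.639 × 0.8261 = 7.962 mg/L.
At the second outfall, C = (5056·7.962 + 438.0·26.00) / (5056 + 438.0) = 9.400 mg/L.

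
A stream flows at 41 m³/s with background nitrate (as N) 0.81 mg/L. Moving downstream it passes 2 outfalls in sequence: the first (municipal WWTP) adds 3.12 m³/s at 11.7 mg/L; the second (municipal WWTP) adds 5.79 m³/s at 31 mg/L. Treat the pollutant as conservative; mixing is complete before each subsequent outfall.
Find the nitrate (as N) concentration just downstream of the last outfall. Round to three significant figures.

After outfall 1: Q = 41.00 + 3.120 = 44.12 m³/s; C = (41.00·0.8100 + 3.120·11.70)/44.12 = 1.580 mg/L.
After outfall 2: Q = 44.12 + 5.790 = 49.91 m³/s; C = (44.12·1.580 + 5.790·31.00)/49.91 = 4.993 mg/L.

4.99 mg/L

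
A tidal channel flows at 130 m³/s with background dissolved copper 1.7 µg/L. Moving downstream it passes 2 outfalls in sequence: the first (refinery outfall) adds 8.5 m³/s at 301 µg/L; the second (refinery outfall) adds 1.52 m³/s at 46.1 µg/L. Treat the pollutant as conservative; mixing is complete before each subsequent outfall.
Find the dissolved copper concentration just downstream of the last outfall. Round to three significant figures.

20.4 µg/L

Below outfall 1: Q → 138.5 m³/s, C = (130.0·1.700 + 8.500·301.0)/138.5 = 20.07 µg/L.
Below outfall 2: Q → 140.0 m³/s, C = (138.5·20.07 + 1.520·46.10)/140.0 = 20.35 µg/L.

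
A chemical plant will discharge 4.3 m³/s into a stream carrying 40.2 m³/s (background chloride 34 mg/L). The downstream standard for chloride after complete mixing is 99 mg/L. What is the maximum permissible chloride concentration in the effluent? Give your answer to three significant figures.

707 mg/L

At the limit, (Qr·Cr + Qe·Cₑ)/(Qr + Qe) = 99:
Cₑ = (44.50·99 − 40.20·34.00) / 4.300 = 706.7 mg/L.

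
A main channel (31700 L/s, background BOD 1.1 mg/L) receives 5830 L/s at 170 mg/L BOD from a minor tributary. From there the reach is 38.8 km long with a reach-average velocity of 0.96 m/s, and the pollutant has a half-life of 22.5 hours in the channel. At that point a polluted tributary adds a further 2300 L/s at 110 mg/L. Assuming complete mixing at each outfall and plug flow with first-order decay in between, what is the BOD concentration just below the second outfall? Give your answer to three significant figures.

Flow-weighted average: C = (31700·1.100 + 5830·170.0) / 37530 = 1026000/37530 = 27.34 mg/L; combined flow 37530 L/s.
Travel time t = 38.8·1000 / 0.96 = 40420 s = 11.23 h.
Half-life 22.5 h → k = ln 2 / 22.5 = 0.03081 h⁻¹ = 0.7394 d⁻¹.
Applying C = C₀e^(−kt): 27.34 × 0.7076 = 19.34 mg/L.
Second outfall: C = (37530·19.34 + 2300·110.0)/39830 = 24.58 mg/L.

24.6 mg/L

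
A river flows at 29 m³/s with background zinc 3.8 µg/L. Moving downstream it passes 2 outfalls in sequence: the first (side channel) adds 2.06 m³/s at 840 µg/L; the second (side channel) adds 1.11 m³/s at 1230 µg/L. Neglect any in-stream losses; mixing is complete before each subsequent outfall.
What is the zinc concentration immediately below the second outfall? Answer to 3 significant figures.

99.7 µg/L

After outfall 1: Q = 29.00 + 2.060 = 31.06 m³/s; C = (29.00·3.800 + 2.060·840.0)/31.06 = 59.26 µg/L.
After outfall 2: Q = 31.06 + 1.110 = 32.17 m³/s; C = (31.06·59.26 + 1.110·1230)/32.17 = 99.65 µg/L.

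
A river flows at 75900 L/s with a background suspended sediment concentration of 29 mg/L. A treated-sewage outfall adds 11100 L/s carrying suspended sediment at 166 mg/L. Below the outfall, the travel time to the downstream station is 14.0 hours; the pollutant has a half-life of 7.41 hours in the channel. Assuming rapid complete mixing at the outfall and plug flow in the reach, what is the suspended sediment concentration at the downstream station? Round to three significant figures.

After mixing, C = (75900·29.00 + 11100·166.0) / 87000 = 4044000/87000 = 46.48 mg/L.
Half-life 7.41 h → k = ln 2 / 7.41 = 0.09354 h⁻¹ = 2.245 d⁻¹.
First-order decay: C = 46.48·exp(−k·t) = 46.48·0.2699 = 12.55 mg/L.

12.5 mg/L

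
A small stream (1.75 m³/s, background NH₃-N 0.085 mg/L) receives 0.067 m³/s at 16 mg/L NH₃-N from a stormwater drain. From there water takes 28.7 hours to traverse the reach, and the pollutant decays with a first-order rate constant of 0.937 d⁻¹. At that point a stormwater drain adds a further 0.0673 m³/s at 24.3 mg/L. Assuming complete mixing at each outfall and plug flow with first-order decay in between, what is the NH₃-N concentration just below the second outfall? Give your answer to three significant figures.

After mixing, C = (1.750·0.08500 + 0.06700·16.00) / 1.817 = 1.221/1.817 = 0.6718 mg/L; combined flow 1.817 m³/s.
Decay over the reach: 0.6718·exp(−kt) = 0.6718·0.3261 = 0.2191 mg/L.
Second outfall: C = (1.817·0.2191 + 0.06730·24.30)/1.884 = 1.079 mg/L.

1.08 mg/L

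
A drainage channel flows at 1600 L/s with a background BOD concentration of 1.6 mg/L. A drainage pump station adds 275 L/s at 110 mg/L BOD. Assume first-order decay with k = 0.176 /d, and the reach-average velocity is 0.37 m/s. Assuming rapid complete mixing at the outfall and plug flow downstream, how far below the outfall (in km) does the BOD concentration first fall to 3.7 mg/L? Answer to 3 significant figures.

282 km

Mass balance: C = (1600·1.600 + 275.0·110.0) / 1875 = 32810/1875 = 17.50 mg/L.
Set 17.50·exp(−k·t) = 3.7 → t = ln(17.50/3.7)/k = 762800 s = 211.9 h.
Distance = v·t = 0.37·762800 = 282200 m = 282.2 km.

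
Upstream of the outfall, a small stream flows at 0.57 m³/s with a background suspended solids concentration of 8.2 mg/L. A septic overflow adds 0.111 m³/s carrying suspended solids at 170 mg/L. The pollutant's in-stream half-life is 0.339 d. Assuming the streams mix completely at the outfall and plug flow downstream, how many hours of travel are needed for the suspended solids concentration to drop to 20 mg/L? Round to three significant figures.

Conservation of mass: C = (0.5700·8.200 + 0.1110·170.0) / 0.6810 = 23.54/0.6810 = 34.57 mg/L.
Half-life 0.339 d → k = ln 2 / 0.339 = 2.045 d⁻¹.
34.57·exp(−k·t) = 20 → t = ln(34.57/20)/k = 23130 s = 6.424 h.

6.42 h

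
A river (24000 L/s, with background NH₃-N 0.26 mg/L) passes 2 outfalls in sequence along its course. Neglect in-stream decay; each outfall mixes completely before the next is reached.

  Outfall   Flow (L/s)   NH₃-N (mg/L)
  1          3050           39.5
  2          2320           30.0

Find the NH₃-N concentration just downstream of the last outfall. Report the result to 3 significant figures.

Below outfall 1: Q → 27050 L/s, C = (24000·0.2600 + 3050·39.50)/27050 = 4.684 mg/L.
Below outfall 2: Q → 29370 L/s, C = (27050·4.684 + 2320·30.00)/29370 = 6.684 mg/L.

6.68 mg/L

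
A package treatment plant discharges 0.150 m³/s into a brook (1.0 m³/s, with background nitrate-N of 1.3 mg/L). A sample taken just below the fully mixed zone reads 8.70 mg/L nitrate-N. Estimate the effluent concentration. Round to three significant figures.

Mass balance: 1.000·1.300 + 0.1500·Cₑ = 1.150·8.700
→ Cₑ = (1.150·8.700 − 1.000·1.300) / 0.1500 = 58.03 mg/L.

58.0 mg/L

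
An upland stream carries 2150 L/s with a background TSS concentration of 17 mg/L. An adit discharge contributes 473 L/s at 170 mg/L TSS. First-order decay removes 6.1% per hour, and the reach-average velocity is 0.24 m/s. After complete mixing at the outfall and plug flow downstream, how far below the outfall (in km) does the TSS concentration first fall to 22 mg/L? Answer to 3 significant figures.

9.70 km

Conservation of mass: C = (2150·17.00 + 473.0·170.0) / 2623 = 117000/2623 = 44.59 mg/L.
6.1%/h lost → k = −ln(1 − 0.061) = 0.06294 h⁻¹.
Set 44.59·exp(−k·t) = 22 → t = ln(44.59/22)/k = 40410 s = 11.22 h.
Distance = v·t = 0.24·40410 = 9698 m = 9.698 km.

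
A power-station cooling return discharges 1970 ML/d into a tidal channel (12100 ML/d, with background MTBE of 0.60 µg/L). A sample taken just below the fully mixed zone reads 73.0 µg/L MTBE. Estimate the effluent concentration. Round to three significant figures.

Mass balance: 12100·0.6000 + 1970·Cₑ = 14070·73.00
→ Cₑ = (14070·73.00 − 12100·0.6000) / 1970 = 517.7 µg/L.

518 µg/L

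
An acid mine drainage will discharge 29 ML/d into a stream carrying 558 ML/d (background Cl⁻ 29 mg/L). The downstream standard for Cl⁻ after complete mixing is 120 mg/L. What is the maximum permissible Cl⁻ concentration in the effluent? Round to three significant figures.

1870 mg/L

At the limit, (Qr·Cr + Qe·Cₑ)/(Qr + Qe) = 120:
Cₑ = (587.0·120 − 558.0·29.00) / 29.00 = 1871 mg/L.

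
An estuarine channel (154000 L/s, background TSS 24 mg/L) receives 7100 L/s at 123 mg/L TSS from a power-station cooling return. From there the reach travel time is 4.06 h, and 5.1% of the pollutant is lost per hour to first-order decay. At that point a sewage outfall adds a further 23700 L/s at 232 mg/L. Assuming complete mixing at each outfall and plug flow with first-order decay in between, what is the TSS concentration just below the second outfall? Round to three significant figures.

49.7 mg/L

Conservation of mass: C = (154000·24.00 + 7100·123.0) / 161100 = 4569000/161100 = 28.36 mg/L; combined flow 161100 L/s.
5.1%/h lost → k = −ln(1 − 0.051) = 0.05235 h⁻¹.
First-order decay: C = 28.36·exp(−k·t) = 28.36·0.8085 = 22.93 mg/L.
Second outfall: C = (161100·22.93 + 23700·232.0)/184800 = 49.74 mg/L.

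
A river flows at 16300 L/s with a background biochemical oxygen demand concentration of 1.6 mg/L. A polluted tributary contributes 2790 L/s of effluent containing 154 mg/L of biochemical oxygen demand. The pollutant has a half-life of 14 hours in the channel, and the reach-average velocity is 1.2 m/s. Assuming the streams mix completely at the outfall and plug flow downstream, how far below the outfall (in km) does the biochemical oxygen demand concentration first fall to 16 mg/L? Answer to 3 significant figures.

Conservation of mass: C = (16300·1.600 + 2790·154.0) / 19090 = 455700/19090 = 23.87 mg/L.
Half-life 14 h → k = ln 2 / 14 = 0.04951 h⁻¹ = 1.188 d⁻¹.
Set 23.87·exp(−k·t) = 16 → t = ln(23.87/16)/k = 29100 s = 8.083 h.
Distance = v·t = 1.2·29100 = 34920 m = 34.92 km.

34.9 km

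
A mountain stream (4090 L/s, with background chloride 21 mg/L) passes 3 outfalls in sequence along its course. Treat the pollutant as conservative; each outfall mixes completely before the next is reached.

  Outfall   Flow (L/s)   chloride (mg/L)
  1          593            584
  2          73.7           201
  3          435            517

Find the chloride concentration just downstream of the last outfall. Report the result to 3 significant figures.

129 mg/L

After outfall 1: Q = 4090 + 593.0 = 4683 L/s; C = (4090·21.00 + 593.0·584.0)/4683 = 92.29 mg/L.
After outfall 2: Q = 4683 + 73.70 = 4757 L/s; C = (4683·92.29 + 73.70·201.0)/4757 = 93.98 mg/L.
After outfall 3: Q = 4757 + 435.0 = 5192 L/s; C = (4757·93.98 + 435.0·517.0)/5192 = 129.4 mg/L.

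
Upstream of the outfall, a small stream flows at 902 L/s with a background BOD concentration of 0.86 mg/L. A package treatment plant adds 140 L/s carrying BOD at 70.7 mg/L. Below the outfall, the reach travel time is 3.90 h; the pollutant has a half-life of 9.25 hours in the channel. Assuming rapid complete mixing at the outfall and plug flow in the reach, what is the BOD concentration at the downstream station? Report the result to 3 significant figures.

Flow-weighted average: C = (902.0·0.8600 + 140.0·70.70) / 1042 = 10670/1042 = 10.24 mg/L.
Half-life 9.25 h → k = ln 2 / 9.25 = 0.07493 h⁻¹ = 1.798 d⁻¹.
Applying C = C₀e^(−kt): 10.24 × 0.7466 = 7.648 mg/L.

7.65 mg/L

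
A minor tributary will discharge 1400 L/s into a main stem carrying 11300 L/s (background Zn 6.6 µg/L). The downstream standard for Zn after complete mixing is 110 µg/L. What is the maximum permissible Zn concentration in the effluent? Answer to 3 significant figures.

At the limit, (Qr·Cr + Qe·Cₑ)/(Qr + Qe) = 110:
Cₑ = (12700·110 − 11300·6.600) / 1400 = 944.6 µg/L.

945 µg/L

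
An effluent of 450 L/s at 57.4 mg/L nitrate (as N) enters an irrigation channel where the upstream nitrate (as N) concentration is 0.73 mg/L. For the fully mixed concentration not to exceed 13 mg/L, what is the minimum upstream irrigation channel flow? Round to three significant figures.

1630 L/s

Set C_mix = 13: (Q·0.7300 + 450.0·57.40) / (Q + 450.0) = 13
→ Q = 450.0·(57.40 − 13)/(13 − 0.7300) = 1628 L/s.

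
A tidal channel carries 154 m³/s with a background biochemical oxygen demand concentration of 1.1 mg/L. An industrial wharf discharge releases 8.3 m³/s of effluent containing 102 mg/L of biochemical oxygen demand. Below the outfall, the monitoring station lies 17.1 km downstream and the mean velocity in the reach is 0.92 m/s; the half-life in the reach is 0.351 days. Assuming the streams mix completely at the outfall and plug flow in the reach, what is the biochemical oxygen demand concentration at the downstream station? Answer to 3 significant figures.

Mass balance: C = (154.0·1.100 + 8.300·102.0) / 162.3 = 1016/162.3 = 6.260 mg/L.
Travel time t = 17.1·1000 / 0.92 = 18590 s = 5.163 h.
Half-life 0.351 d → k = ln 2 / 0.351 = 1.975 d⁻¹.
After decay, C = 6.260 × e^(−kt) = 6.260 × 0.6539 = 4.093 mg/L.

4.09 mg/L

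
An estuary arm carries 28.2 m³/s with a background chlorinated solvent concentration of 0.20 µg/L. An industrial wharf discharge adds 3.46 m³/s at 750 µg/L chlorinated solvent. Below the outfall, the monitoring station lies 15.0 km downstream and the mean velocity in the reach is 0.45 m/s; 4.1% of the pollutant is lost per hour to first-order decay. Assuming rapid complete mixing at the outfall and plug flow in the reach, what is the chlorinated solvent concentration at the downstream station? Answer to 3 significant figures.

Flow-weighted average: C = (28.20·0.2000 + 3.460·750.0) / 31.66 = 2601/31.66 = 82.14 µg/L.
Travel time t = 15.0·1000 / 0.45 = 33330 s = 9.259 h.
4.1%/h lost → k = −ln(1 − 0.041) = 0.04186 h⁻¹.
Decay over the reach: 82.14·exp(−kt) = 82.14·0.6787 = 55.75 µg/L.

55.7 µg/L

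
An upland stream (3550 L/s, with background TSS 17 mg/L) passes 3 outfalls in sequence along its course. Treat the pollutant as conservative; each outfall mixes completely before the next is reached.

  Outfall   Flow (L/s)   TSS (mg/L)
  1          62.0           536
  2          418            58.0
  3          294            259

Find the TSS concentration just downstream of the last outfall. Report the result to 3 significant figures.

44.9 mg/L

Outfall 1: combined Q = 3612 L/s; C = (3550·17.00 + 62.00·536.0)/3612 = 25.91 mg/L.
Outfall 2: combined Q = 4030 L/s; C = (3612·25.91 + 418.0·58.00)/4030 = 29.24 mg/L.
Outfall 3: combined Q = 4324 L/s; C = (4030·29.24 + 294.0·259.0)/4324 = 44.86 mg/L.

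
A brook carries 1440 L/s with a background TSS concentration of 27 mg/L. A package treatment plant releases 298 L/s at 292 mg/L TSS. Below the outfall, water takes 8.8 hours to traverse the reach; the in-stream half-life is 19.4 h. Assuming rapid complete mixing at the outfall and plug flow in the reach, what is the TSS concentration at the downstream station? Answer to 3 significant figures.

52.9 mg/L

Mass balance: C = (1440·27.00 + 298.0·292.0) / 1738 = 125900/1738 = 72.44 mg/L.
Half-life 19.4 h → k = ln 2 / 19.4 = 0.03573 h⁻¹ = 0.8575 d⁻¹.
First-order decay: C = 72.44·exp(−k·t) = 72.44·0.7302 = 52.89 mg/L.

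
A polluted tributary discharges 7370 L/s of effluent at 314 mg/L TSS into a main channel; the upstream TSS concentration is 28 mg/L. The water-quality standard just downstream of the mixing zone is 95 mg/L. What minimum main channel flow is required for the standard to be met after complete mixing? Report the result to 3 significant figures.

24100 L/s

Set C_mix = 95: (Q·28.00 + 7370·314.0) / (Q + 7370) = 95
→ Q = 7370·(314.0 − 95)/(95 − 28.00) = 24090 L/s.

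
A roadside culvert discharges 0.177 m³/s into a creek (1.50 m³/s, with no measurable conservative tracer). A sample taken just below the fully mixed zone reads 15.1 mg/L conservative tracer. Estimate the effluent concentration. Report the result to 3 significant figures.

143 mg/L

Mass balance: 1.500·0 + 0.1770·Cₑ = 1.677·15.10
→ Cₑ = (1.677·15.10 − 1.500·0) / 0.1770 = 143.1 mg/L.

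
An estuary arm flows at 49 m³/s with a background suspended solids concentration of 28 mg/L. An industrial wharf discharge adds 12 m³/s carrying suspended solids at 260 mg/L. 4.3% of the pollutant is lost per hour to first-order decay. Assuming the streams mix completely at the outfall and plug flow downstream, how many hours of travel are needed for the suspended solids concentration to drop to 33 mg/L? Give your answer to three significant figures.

18.3 h

After mixing, C = (49.00·28.00 + 12.00·260.0) / 61.00 = 4492/61.00 = 73.64 mg/L.
4.3%/h lost → k = −ln(1 − 0.043) = 0.04395 h⁻¹.
73.64·exp(−k·t) = 33 → t = ln(73.64/33)/k = 65750 s = 18.26 h.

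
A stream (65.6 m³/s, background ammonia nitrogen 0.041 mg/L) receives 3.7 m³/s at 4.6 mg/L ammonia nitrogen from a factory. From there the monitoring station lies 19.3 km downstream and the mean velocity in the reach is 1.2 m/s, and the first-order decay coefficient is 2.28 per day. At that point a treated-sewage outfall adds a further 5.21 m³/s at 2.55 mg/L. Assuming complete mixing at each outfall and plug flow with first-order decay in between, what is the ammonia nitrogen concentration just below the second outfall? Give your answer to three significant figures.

After mixing, C = (65.60·0.04100 + 3.700·4.600) / 69.30 = 19.71/69.30 = 0.2844 mg/L; combined flow 69.30 m³/s.
Travel time t = 19.3·1000 / 1.2 = 16080 s = 4.468 h.
Decay over the reach: 0.2844·exp(−kt) = 0.2844·0.6541 = 0.1860 mg/L.
Second outfall: C = (69.30·0.1860 + 5.210·2.550)/74.51 = 0.3513 mg/L.

0.351 mg/L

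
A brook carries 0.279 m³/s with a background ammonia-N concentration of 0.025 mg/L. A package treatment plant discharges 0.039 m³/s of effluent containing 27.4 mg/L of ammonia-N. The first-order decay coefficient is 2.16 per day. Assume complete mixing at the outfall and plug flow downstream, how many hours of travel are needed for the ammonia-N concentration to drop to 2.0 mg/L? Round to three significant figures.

5.84 h

Conservation of mass: C = (0.2790·0.02500 + 0.03900·27.40) / 0.3180 = 1.076/0.3180 = 3.382 mg/L.
3.382·exp(−k·t) = 2.0 → t = ln(3.382/2.0)/k = 21020 s = 5.838 h.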